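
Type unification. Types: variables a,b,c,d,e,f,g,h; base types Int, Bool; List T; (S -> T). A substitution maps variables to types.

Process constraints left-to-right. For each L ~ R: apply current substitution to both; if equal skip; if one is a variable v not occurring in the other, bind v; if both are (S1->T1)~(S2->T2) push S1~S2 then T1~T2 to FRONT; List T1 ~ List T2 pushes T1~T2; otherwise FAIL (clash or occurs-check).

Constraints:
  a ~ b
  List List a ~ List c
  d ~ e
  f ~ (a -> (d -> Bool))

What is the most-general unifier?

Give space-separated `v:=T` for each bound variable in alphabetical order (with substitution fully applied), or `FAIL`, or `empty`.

Answer: a:=b c:=List b d:=e f:=(b -> (e -> Bool))

Derivation:
step 1: unify a ~ b  [subst: {-} | 3 pending]
  bind a := b
step 2: unify List List b ~ List c  [subst: {a:=b} | 2 pending]
  -> decompose List: push List b~c
step 3: unify List b ~ c  [subst: {a:=b} | 2 pending]
  bind c := List b
step 4: unify d ~ e  [subst: {a:=b, c:=List b} | 1 pending]
  bind d := e
step 5: unify f ~ (b -> (e -> Bool))  [subst: {a:=b, c:=List b, d:=e} | 0 pending]
  bind f := (b -> (e -> Bool))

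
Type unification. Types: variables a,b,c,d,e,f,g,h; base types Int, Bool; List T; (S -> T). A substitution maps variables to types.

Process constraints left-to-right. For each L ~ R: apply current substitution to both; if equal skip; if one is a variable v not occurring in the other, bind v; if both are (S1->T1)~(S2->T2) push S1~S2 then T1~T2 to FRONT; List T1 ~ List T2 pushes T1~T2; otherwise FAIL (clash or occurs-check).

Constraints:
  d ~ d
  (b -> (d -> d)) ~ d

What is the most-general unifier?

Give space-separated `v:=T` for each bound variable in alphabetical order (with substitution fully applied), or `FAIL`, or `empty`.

step 1: unify d ~ d  [subst: {-} | 1 pending]
  -> identical, skip
step 2: unify (b -> (d -> d)) ~ d  [subst: {-} | 0 pending]
  occurs-check fail

Answer: FAIL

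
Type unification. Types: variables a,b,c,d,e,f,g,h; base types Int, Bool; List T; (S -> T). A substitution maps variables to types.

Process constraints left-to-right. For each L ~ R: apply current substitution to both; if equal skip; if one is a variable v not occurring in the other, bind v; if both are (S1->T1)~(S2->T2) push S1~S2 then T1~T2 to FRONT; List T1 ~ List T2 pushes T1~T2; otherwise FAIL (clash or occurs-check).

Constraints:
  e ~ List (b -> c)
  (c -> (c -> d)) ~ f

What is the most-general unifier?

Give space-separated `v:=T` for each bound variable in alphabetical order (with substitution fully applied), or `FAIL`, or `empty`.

Answer: e:=List (b -> c) f:=(c -> (c -> d))

Derivation:
step 1: unify e ~ List (b -> c)  [subst: {-} | 1 pending]
  bind e := List (b -> c)
step 2: unify (c -> (c -> d)) ~ f  [subst: {e:=List (b -> c)} | 0 pending]
  bind f := (c -> (c -> d))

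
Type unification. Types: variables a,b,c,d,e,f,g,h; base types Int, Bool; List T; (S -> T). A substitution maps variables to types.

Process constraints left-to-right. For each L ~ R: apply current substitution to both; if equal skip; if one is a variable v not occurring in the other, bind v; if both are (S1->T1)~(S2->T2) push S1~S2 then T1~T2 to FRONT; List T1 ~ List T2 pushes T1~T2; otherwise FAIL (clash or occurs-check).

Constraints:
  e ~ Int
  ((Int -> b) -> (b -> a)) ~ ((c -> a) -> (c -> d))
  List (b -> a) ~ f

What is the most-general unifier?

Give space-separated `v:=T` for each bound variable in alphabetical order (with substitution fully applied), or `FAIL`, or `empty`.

Answer: a:=Int b:=Int c:=Int d:=Int e:=Int f:=List (Int -> Int)

Derivation:
step 1: unify e ~ Int  [subst: {-} | 2 pending]
  bind e := Int
step 2: unify ((Int -> b) -> (b -> a)) ~ ((c -> a) -> (c -> d))  [subst: {e:=Int} | 1 pending]
  -> decompose arrow: push (Int -> b)~(c -> a), (b -> a)~(c -> d)
step 3: unify (Int -> b) ~ (c -> a)  [subst: {e:=Int} | 2 pending]
  -> decompose arrow: push Int~c, b~a
step 4: unify Int ~ c  [subst: {e:=Int} | 3 pending]
  bind c := Int
step 5: unify b ~ a  [subst: {e:=Int, c:=Int} | 2 pending]
  bind b := a
step 6: unify (a -> a) ~ (Int -> d)  [subst: {e:=Int, c:=Int, b:=a} | 1 pending]
  -> decompose arrow: push a~Int, a~d
step 7: unify a ~ Int  [subst: {e:=Int, c:=Int, b:=a} | 2 pending]
  bind a := Int
step 8: unify Int ~ d  [subst: {e:=Int, c:=Int, b:=a, a:=Int} | 1 pending]
  bind d := Int
step 9: unify List (Int -> Int) ~ f  [subst: {e:=Int, c:=Int, b:=a, a:=Int, d:=Int} | 0 pending]
  bind f := List (Int -> Int)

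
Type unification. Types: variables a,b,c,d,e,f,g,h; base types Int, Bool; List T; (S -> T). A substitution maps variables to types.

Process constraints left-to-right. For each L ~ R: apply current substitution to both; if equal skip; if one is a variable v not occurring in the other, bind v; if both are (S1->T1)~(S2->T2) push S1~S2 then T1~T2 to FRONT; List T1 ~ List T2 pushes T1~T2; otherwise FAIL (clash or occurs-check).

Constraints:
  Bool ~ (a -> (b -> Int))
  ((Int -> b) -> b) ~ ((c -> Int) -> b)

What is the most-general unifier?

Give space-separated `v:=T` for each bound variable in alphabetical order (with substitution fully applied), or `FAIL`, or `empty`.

Answer: FAIL

Derivation:
step 1: unify Bool ~ (a -> (b -> Int))  [subst: {-} | 1 pending]
  clash: Bool vs (a -> (b -> Int))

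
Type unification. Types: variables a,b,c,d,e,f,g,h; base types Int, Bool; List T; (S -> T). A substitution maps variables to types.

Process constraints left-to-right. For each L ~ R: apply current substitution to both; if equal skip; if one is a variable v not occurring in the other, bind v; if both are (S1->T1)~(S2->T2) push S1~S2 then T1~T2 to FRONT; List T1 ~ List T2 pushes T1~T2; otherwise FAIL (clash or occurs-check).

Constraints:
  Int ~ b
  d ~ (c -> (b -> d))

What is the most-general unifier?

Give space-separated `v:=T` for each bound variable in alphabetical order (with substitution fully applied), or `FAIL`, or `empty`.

step 1: unify Int ~ b  [subst: {-} | 1 pending]
  bind b := Int
step 2: unify d ~ (c -> (Int -> d))  [subst: {b:=Int} | 0 pending]
  occurs-check fail: d in (c -> (Int -> d))

Answer: FAIL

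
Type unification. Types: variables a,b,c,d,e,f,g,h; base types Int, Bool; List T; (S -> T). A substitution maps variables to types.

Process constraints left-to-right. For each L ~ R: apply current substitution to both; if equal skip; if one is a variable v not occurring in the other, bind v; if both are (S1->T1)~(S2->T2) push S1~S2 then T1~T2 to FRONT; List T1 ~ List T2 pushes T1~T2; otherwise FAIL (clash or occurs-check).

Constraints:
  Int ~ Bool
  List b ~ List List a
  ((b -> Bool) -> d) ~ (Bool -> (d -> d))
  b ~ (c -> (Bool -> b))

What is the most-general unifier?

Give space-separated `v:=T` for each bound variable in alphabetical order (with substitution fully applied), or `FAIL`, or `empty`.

Answer: FAIL

Derivation:
step 1: unify Int ~ Bool  [subst: {-} | 3 pending]
  clash: Int vs Bool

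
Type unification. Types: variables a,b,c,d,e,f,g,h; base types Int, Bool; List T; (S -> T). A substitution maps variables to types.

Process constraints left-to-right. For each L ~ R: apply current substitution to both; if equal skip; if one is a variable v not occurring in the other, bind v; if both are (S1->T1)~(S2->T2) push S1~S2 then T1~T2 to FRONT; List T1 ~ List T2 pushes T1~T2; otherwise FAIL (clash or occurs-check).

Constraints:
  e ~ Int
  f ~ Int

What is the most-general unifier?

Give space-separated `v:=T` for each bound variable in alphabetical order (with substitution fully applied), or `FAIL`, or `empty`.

Answer: e:=Int f:=Int

Derivation:
step 1: unify e ~ Int  [subst: {-} | 1 pending]
  bind e := Int
step 2: unify f ~ Int  [subst: {e:=Int} | 0 pending]
  bind f := Int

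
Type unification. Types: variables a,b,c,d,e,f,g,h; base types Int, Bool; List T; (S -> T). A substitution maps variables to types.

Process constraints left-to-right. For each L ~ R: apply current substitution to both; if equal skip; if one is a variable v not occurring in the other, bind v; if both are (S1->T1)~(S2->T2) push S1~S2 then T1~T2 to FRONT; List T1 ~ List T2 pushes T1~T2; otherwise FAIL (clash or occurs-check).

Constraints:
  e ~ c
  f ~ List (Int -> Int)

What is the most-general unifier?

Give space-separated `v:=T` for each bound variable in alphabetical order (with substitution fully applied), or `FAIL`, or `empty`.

Answer: e:=c f:=List (Int -> Int)

Derivation:
step 1: unify e ~ c  [subst: {-} | 1 pending]
  bind e := c
step 2: unify f ~ List (Int -> Int)  [subst: {e:=c} | 0 pending]
  bind f := List (Int -> Int)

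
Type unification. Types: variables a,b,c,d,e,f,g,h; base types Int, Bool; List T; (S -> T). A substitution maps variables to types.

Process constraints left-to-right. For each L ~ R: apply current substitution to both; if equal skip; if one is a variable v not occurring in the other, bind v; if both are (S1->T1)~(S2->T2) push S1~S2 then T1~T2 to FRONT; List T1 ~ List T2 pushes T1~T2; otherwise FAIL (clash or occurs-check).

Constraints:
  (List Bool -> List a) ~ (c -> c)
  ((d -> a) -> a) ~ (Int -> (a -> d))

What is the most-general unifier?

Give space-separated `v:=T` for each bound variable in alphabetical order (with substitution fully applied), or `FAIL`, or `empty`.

step 1: unify (List Bool -> List a) ~ (c -> c)  [subst: {-} | 1 pending]
  -> decompose arrow: push List Bool~c, List a~c
step 2: unify List Bool ~ c  [subst: {-} | 2 pending]
  bind c := List Bool
step 3: unify List a ~ List Bool  [subst: {c:=List Bool} | 1 pending]
  -> decompose List: push a~Bool
step 4: unify a ~ Bool  [subst: {c:=List Bool} | 1 pending]
  bind a := Bool
step 5: unify ((d -> Bool) -> Bool) ~ (Int -> (Bool -> d))  [subst: {c:=List Bool, a:=Bool} | 0 pending]
  -> decompose arrow: push (d -> Bool)~Int, Bool~(Bool -> d)
step 6: unify (d -> Bool) ~ Int  [subst: {c:=List Bool, a:=Bool} | 1 pending]
  clash: (d -> Bool) vs Int

Answer: FAIL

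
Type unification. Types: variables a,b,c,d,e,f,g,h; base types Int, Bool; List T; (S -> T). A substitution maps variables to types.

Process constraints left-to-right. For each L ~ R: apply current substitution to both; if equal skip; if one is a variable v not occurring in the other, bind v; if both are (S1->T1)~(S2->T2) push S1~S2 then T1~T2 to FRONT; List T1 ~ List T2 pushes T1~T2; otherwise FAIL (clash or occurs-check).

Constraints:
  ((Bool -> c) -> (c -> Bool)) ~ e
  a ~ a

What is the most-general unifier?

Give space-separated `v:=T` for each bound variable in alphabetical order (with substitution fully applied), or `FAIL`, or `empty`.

step 1: unify ((Bool -> c) -> (c -> Bool)) ~ e  [subst: {-} | 1 pending]
  bind e := ((Bool -> c) -> (c -> Bool))
step 2: unify a ~ a  [subst: {e:=((Bool -> c) -> (c -> Bool))} | 0 pending]
  -> identical, skip

Answer: e:=((Bool -> c) -> (c -> Bool))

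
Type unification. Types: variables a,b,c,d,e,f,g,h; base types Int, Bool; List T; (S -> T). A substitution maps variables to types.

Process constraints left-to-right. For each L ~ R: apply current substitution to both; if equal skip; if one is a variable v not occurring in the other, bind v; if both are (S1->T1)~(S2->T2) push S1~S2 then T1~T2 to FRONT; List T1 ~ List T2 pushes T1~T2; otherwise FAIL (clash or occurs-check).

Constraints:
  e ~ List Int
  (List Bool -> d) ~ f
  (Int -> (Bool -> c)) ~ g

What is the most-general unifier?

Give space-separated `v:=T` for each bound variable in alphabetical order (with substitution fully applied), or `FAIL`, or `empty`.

Answer: e:=List Int f:=(List Bool -> d) g:=(Int -> (Bool -> c))

Derivation:
step 1: unify e ~ List Int  [subst: {-} | 2 pending]
  bind e := List Int
step 2: unify (List Bool -> d) ~ f  [subst: {e:=List Int} | 1 pending]
  bind f := (List Bool -> d)
step 3: unify (Int -> (Bool -> c)) ~ g  [subst: {e:=List Int, f:=(List Bool -> d)} | 0 pending]
  bind g := (Int -> (Bool -> c))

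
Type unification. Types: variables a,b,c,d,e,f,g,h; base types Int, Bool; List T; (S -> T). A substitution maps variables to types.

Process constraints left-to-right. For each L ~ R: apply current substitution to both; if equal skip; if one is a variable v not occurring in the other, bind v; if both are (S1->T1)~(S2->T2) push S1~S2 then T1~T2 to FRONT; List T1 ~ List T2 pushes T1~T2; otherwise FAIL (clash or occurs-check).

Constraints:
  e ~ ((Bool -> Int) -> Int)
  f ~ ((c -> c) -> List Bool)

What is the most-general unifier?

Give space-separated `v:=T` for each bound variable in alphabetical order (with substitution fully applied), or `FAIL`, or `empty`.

Answer: e:=((Bool -> Int) -> Int) f:=((c -> c) -> List Bool)

Derivation:
step 1: unify e ~ ((Bool -> Int) -> Int)  [subst: {-} | 1 pending]
  bind e := ((Bool -> Int) -> Int)
step 2: unify f ~ ((c -> c) -> List Bool)  [subst: {e:=((Bool -> Int) -> Int)} | 0 pending]
  bind f := ((c -> c) -> List Bool)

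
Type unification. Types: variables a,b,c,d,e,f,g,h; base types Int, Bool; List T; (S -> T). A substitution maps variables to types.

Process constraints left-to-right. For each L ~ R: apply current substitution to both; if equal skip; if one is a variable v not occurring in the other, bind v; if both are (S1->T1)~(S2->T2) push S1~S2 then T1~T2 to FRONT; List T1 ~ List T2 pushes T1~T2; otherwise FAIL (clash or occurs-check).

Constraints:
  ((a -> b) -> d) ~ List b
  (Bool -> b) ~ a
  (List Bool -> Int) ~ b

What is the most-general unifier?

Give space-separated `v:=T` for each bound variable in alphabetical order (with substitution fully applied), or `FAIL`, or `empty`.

step 1: unify ((a -> b) -> d) ~ List b  [subst: {-} | 2 pending]
  clash: ((a -> b) -> d) vs List b

Answer: FAIL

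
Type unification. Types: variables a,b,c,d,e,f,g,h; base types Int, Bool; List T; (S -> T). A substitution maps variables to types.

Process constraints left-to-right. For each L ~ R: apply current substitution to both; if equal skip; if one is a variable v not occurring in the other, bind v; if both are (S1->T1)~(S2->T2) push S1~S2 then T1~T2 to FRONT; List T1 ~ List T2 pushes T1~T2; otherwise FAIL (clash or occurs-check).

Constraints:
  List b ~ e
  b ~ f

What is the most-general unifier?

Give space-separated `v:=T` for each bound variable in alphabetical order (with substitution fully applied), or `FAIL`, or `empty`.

step 1: unify List b ~ e  [subst: {-} | 1 pending]
  bind e := List b
step 2: unify b ~ f  [subst: {e:=List b} | 0 pending]
  bind b := f

Answer: b:=f e:=List f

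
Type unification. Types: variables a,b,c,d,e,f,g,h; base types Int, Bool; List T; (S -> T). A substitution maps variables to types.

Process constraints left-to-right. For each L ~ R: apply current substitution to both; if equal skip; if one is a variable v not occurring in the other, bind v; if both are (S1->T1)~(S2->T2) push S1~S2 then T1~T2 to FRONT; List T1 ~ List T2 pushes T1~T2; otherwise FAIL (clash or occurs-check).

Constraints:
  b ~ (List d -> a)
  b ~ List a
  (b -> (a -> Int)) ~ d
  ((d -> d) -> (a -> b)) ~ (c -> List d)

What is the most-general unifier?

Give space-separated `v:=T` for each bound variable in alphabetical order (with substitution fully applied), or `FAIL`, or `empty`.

step 1: unify b ~ (List d -> a)  [subst: {-} | 3 pending]
  bind b := (List d -> a)
step 2: unify (List d -> a) ~ List a  [subst: {b:=(List d -> a)} | 2 pending]
  clash: (List d -> a) vs List a

Answer: FAIL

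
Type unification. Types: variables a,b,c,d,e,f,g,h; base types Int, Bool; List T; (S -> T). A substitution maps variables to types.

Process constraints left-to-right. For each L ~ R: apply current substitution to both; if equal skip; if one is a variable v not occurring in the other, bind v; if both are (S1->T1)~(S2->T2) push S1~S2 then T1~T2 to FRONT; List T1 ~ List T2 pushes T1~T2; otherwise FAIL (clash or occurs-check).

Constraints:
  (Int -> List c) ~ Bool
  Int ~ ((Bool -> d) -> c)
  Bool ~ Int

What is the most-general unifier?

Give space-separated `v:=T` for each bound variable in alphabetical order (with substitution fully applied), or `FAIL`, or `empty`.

step 1: unify (Int -> List c) ~ Bool  [subst: {-} | 2 pending]
  clash: (Int -> List c) vs Bool

Answer: FAIL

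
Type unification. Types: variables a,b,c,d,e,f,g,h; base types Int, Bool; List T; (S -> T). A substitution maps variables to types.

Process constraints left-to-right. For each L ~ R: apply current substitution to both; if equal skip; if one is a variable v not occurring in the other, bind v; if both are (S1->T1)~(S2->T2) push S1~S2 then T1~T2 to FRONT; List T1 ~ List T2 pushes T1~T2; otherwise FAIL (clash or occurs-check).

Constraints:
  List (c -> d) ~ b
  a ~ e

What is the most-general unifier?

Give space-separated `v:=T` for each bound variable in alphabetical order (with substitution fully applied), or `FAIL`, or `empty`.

step 1: unify List (c -> d) ~ b  [subst: {-} | 1 pending]
  bind b := List (c -> d)
step 2: unify a ~ e  [subst: {b:=List (c -> d)} | 0 pending]
  bind a := e

Answer: a:=e b:=List (c -> d)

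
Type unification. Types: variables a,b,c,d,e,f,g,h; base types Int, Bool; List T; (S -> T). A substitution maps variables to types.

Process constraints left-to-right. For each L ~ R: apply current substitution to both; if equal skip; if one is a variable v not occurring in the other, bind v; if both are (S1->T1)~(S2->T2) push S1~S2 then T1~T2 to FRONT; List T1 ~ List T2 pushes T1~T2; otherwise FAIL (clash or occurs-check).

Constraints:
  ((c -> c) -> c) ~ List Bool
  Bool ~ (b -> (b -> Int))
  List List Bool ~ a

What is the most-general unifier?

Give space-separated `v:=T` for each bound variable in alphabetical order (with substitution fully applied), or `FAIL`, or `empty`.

step 1: unify ((c -> c) -> c) ~ List Bool  [subst: {-} | 2 pending]
  clash: ((c -> c) -> c) vs List Bool

Answer: FAIL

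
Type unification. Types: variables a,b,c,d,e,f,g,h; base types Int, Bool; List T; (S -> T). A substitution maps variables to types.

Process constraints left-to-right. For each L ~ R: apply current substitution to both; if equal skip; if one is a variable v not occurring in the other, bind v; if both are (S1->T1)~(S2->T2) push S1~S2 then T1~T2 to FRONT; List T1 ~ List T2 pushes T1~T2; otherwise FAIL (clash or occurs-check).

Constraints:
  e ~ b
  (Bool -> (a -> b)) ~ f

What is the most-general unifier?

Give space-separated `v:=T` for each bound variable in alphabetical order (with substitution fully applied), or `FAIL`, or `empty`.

step 1: unify e ~ b  [subst: {-} | 1 pending]
  bind e := b
step 2: unify (Bool -> (a -> b)) ~ f  [subst: {e:=b} | 0 pending]
  bind f := (Bool -> (a -> b))

Answer: e:=b f:=(Bool -> (a -> b))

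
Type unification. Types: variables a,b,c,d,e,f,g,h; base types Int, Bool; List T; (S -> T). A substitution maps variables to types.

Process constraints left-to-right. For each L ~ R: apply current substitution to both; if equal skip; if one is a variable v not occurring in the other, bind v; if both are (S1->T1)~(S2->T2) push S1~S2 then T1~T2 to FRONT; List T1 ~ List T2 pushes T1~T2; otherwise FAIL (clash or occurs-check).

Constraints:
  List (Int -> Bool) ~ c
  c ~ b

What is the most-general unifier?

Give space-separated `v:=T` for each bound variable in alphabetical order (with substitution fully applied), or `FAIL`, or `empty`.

step 1: unify List (Int -> Bool) ~ c  [subst: {-} | 1 pending]
  bind c := List (Int -> Bool)
step 2: unify List (Int -> Bool) ~ b  [subst: {c:=List (Int -> Bool)} | 0 pending]
  bind b := List (Int -> Bool)

Answer: b:=List (Int -> Bool) c:=List (Int -> Bool)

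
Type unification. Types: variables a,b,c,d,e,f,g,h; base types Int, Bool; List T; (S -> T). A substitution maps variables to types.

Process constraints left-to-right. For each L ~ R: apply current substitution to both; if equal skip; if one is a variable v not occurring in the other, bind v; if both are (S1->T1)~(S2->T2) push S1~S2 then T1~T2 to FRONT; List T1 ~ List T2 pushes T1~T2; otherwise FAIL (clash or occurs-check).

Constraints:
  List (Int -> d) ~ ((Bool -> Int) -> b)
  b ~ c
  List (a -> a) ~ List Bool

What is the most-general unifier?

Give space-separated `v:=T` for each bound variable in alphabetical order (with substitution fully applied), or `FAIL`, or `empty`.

Answer: FAIL

Derivation:
step 1: unify List (Int -> d) ~ ((Bool -> Int) -> b)  [subst: {-} | 2 pending]
  clash: List (Int -> d) vs ((Bool -> Int) -> b)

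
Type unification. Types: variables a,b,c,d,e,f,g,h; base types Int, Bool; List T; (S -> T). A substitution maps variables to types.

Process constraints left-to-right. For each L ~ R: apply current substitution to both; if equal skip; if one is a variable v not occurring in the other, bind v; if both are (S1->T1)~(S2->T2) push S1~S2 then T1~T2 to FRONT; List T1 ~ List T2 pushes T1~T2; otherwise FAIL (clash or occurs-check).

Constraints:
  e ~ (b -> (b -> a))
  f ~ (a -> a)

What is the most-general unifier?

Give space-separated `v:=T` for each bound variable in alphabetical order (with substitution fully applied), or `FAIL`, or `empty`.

Answer: e:=(b -> (b -> a)) f:=(a -> a)

Derivation:
step 1: unify e ~ (b -> (b -> a))  [subst: {-} | 1 pending]
  bind e := (b -> (b -> a))
step 2: unify f ~ (a -> a)  [subst: {e:=(b -> (b -> a))} | 0 pending]
  bind f := (a -> a)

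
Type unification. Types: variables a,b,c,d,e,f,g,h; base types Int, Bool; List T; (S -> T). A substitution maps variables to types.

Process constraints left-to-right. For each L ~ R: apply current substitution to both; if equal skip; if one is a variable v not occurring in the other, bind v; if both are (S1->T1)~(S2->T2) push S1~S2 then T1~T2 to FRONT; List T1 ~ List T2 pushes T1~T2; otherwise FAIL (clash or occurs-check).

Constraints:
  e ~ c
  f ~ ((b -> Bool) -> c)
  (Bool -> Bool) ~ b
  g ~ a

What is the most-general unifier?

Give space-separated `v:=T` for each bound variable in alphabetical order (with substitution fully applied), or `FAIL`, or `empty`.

step 1: unify e ~ c  [subst: {-} | 3 pending]
  bind e := c
step 2: unify f ~ ((b -> Bool) -> c)  [subst: {e:=c} | 2 pending]
  bind f := ((b -> Bool) -> c)
step 3: unify (Bool -> Bool) ~ b  [subst: {e:=c, f:=((b -> Bool) -> c)} | 1 pending]
  bind b := (Bool -> Bool)
step 4: unify g ~ a  [subst: {e:=c, f:=((b -> Bool) -> c), b:=(Bool -> Bool)} | 0 pending]
  bind g := a

Answer: b:=(Bool -> Bool) e:=c f:=(((Bool -> Bool) -> Bool) -> c) g:=a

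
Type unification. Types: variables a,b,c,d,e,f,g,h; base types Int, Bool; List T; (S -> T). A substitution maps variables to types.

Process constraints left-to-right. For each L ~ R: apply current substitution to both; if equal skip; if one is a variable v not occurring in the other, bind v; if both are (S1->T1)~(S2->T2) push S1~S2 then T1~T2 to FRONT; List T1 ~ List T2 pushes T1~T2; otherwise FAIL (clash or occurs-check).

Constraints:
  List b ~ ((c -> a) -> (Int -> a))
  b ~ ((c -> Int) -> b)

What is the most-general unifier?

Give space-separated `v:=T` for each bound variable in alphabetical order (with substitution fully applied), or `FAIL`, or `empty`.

step 1: unify List b ~ ((c -> a) -> (Int -> a))  [subst: {-} | 1 pending]
  clash: List b vs ((c -> a) -> (Int -> a))

Answer: FAIL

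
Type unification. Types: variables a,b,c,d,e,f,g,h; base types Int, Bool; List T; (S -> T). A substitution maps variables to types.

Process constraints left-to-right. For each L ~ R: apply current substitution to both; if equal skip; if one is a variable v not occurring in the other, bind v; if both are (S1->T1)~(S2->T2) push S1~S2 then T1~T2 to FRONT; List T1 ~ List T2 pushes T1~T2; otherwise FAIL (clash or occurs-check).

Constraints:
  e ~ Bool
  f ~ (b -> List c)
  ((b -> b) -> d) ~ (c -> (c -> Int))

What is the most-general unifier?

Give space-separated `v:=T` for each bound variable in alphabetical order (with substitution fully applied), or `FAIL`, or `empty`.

step 1: unify e ~ Bool  [subst: {-} | 2 pending]
  bind e := Bool
step 2: unify f ~ (b -> List c)  [subst: {e:=Bool} | 1 pending]
  bind f := (b -> List c)
step 3: unify ((b -> b) -> d) ~ (c -> (c -> Int))  [subst: {e:=Bool, f:=(b -> List c)} | 0 pending]
  -> decompose arrow: push (b -> b)~c, d~(c -> Int)
step 4: unify (b -> b) ~ c  [subst: {e:=Bool, f:=(b -> List c)} | 1 pending]
  bind c := (b -> b)
step 5: unify d ~ ((b -> b) -> Int)  [subst: {e:=Bool, f:=(b -> List c), c:=(b -> b)} | 0 pending]
  bind d := ((b -> b) -> Int)

Answer: c:=(b -> b) d:=((b -> b) -> Int) e:=Bool f:=(b -> List (b -> b))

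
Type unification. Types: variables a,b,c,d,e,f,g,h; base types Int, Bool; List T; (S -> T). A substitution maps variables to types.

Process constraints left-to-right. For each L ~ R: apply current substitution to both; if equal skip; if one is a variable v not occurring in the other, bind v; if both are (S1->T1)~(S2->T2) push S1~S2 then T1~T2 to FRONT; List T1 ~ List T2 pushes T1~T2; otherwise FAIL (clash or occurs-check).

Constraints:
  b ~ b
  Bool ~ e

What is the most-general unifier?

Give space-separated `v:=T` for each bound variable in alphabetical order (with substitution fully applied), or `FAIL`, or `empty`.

Answer: e:=Bool

Derivation:
step 1: unify b ~ b  [subst: {-} | 1 pending]
  -> identical, skip
step 2: unify Bool ~ e  [subst: {-} | 0 pending]
  bind e := Bool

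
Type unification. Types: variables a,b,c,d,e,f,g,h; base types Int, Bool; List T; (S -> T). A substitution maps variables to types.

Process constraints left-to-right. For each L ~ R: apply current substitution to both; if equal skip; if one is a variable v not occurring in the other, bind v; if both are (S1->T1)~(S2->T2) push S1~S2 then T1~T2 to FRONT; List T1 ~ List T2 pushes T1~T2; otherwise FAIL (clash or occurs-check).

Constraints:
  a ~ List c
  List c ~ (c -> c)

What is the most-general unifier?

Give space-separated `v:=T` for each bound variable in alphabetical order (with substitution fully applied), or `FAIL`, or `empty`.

step 1: unify a ~ List c  [subst: {-} | 1 pending]
  bind a := List c
step 2: unify List c ~ (c -> c)  [subst: {a:=List c} | 0 pending]
  clash: List c vs (c -> c)

Answer: FAIL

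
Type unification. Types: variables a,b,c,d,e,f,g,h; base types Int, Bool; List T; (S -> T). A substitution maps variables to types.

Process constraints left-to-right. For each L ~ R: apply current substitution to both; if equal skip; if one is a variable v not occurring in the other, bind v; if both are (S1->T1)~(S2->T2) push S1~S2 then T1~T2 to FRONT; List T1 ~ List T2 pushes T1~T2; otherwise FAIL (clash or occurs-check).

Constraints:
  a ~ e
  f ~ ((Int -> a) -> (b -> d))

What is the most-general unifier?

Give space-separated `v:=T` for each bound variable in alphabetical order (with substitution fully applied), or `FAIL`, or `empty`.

Answer: a:=e f:=((Int -> e) -> (b -> d))

Derivation:
step 1: unify a ~ e  [subst: {-} | 1 pending]
  bind a := e
step 2: unify f ~ ((Int -> e) -> (b -> d))  [subst: {a:=e} | 0 pending]
  bind f := ((Int -> e) -> (b -> d))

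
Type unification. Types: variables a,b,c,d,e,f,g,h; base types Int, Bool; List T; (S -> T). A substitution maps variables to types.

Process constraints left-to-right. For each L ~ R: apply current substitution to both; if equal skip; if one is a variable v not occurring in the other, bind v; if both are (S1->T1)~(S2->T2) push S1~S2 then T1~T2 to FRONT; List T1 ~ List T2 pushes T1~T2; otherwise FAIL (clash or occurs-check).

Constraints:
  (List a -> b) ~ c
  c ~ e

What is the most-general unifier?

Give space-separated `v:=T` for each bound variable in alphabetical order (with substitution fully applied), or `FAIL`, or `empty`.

step 1: unify (List a -> b) ~ c  [subst: {-} | 1 pending]
  bind c := (List a -> b)
step 2: unify (List a -> b) ~ e  [subst: {c:=(List a -> b)} | 0 pending]
  bind e := (List a -> b)

Answer: c:=(List a -> b) e:=(List a -> b)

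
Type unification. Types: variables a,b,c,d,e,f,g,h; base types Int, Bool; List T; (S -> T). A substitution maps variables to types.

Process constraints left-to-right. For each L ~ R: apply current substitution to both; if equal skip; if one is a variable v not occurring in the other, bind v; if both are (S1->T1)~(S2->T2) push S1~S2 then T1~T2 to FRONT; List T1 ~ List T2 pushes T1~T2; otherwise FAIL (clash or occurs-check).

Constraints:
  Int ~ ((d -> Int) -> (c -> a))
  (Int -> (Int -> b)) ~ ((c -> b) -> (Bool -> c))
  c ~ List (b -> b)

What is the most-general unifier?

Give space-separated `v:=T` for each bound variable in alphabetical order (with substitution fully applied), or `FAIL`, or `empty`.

Answer: FAIL

Derivation:
step 1: unify Int ~ ((d -> Int) -> (c -> a))  [subst: {-} | 2 pending]
  clash: Int vs ((d -> Int) -> (c -> a))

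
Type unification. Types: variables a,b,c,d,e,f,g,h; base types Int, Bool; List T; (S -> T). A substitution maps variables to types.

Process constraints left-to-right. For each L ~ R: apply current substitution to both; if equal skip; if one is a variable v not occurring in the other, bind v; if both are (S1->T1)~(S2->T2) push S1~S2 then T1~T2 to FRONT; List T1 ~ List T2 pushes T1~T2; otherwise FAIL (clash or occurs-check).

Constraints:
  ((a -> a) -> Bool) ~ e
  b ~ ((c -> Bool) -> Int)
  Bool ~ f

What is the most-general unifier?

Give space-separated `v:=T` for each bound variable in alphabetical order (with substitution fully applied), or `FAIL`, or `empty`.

step 1: unify ((a -> a) -> Bool) ~ e  [subst: {-} | 2 pending]
  bind e := ((a -> a) -> Bool)
step 2: unify b ~ ((c -> Bool) -> Int)  [subst: {e:=((a -> a) -> Bool)} | 1 pending]
  bind b := ((c -> Bool) -> Int)
step 3: unify Bool ~ f  [subst: {e:=((a -> a) -> Bool), b:=((c -> Bool) -> Int)} | 0 pending]
  bind f := Bool

Answer: b:=((c -> Bool) -> Int) e:=((a -> a) -> Bool) f:=Bool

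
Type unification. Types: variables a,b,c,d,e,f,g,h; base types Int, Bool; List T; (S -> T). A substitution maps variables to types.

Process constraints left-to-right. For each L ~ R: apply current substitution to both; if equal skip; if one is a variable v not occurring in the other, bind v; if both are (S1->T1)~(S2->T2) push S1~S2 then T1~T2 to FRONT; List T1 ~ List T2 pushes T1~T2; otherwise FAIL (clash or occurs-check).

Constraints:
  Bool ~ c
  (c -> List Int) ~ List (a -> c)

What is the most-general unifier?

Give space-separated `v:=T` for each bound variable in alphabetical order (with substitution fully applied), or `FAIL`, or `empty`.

step 1: unify Bool ~ c  [subst: {-} | 1 pending]
  bind c := Bool
step 2: unify (Bool -> List Int) ~ List (a -> Bool)  [subst: {c:=Bool} | 0 pending]
  clash: (Bool -> List Int) vs List (a -> Bool)

Answer: FAIL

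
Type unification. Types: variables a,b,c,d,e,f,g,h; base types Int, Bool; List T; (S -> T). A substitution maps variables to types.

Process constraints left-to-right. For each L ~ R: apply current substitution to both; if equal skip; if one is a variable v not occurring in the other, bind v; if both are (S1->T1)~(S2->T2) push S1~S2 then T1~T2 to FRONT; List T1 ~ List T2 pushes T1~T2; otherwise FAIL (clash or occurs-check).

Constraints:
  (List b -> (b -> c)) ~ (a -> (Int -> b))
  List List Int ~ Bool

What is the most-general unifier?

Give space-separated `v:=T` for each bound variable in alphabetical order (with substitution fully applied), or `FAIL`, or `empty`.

step 1: unify (List b -> (b -> c)) ~ (a -> (Int -> b))  [subst: {-} | 1 pending]
  -> decompose arrow: push List b~a, (b -> c)~(Int -> b)
step 2: unify List b ~ a  [subst: {-} | 2 pending]
  bind a := List b
step 3: unify (b -> c) ~ (Int -> b)  [subst: {a:=List b} | 1 pending]
  -> decompose arrow: push b~Int, c~b
step 4: unify b ~ Int  [subst: {a:=List b} | 2 pending]
  bind b := Int
step 5: unify c ~ Int  [subst: {a:=List b, b:=Int} | 1 pending]
  bind c := Int
step 6: unify List List Int ~ Bool  [subst: {a:=List b, b:=Int, c:=Int} | 0 pending]
  clash: List List Int vs Bool

Answer: FAIL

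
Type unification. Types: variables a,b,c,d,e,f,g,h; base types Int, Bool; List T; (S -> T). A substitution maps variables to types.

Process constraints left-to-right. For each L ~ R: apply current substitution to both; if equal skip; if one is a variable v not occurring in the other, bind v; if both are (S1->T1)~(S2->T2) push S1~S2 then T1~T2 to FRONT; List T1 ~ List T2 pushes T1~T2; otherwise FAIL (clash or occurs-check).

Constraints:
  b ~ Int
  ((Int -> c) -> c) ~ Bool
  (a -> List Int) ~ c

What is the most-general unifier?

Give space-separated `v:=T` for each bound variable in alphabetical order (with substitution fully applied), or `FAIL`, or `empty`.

step 1: unify b ~ Int  [subst: {-} | 2 pending]
  bind b := Int
step 2: unify ((Int -> c) -> c) ~ Bool  [subst: {b:=Int} | 1 pending]
  clash: ((Int -> c) -> c) vs Bool

Answer: FAIL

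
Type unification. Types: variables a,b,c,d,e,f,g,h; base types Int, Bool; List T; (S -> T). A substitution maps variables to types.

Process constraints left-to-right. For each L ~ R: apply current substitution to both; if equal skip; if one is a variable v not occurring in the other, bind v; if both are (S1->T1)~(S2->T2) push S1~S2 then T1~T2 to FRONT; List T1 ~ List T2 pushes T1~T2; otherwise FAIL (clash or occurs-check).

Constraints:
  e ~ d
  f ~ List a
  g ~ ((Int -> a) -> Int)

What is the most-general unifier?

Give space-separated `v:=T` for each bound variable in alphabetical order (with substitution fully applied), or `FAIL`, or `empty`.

step 1: unify e ~ d  [subst: {-} | 2 pending]
  bind e := d
step 2: unify f ~ List a  [subst: {e:=d} | 1 pending]
  bind f := List a
step 3: unify g ~ ((Int -> a) -> Int)  [subst: {e:=d, f:=List a} | 0 pending]
  bind g := ((Int -> a) -> Int)

Answer: e:=d f:=List a g:=((Int -> a) -> Int)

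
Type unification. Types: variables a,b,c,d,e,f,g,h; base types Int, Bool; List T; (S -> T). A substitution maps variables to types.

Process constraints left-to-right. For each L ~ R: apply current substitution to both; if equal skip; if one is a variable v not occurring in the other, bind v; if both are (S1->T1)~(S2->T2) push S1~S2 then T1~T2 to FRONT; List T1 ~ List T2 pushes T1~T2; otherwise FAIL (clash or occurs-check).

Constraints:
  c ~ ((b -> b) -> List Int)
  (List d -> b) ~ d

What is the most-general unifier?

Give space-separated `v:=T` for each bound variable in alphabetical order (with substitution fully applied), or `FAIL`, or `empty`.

step 1: unify c ~ ((b -> b) -> List Int)  [subst: {-} | 1 pending]
  bind c := ((b -> b) -> List Int)
step 2: unify (List d -> b) ~ d  [subst: {c:=((b -> b) -> List Int)} | 0 pending]
  occurs-check fail

Answer: FAIL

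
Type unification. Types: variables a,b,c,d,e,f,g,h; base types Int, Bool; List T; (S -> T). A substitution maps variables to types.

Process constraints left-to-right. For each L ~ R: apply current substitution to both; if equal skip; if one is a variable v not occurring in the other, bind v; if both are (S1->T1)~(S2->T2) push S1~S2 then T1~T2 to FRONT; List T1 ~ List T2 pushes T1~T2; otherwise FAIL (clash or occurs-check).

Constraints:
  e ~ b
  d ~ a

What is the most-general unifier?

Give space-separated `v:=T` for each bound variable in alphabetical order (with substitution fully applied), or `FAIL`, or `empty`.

step 1: unify e ~ b  [subst: {-} | 1 pending]
  bind e := b
step 2: unify d ~ a  [subst: {e:=b} | 0 pending]
  bind d := a

Answer: d:=a e:=b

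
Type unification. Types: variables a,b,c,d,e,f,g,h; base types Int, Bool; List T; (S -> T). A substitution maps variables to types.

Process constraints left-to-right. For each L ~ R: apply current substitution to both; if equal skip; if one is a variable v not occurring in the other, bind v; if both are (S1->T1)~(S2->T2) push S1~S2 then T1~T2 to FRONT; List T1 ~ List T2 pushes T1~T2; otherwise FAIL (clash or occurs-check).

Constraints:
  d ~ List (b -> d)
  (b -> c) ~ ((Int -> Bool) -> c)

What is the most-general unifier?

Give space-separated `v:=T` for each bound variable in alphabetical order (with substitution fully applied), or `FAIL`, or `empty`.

step 1: unify d ~ List (b -> d)  [subst: {-} | 1 pending]
  occurs-check fail: d in List (b -> d)

Answer: FAIL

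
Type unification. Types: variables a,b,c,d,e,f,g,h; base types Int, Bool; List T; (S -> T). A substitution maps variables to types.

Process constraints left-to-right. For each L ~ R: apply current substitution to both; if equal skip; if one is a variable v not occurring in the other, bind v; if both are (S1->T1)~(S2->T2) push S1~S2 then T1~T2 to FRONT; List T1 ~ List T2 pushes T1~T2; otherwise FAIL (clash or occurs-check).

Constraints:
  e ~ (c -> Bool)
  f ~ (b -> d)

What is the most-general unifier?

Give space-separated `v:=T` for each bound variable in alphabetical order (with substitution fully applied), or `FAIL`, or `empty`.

Answer: e:=(c -> Bool) f:=(b -> d)

Derivation:
step 1: unify e ~ (c -> Bool)  [subst: {-} | 1 pending]
  bind e := (c -> Bool)
step 2: unify f ~ (b -> d)  [subst: {e:=(c -> Bool)} | 0 pending]
  bind f := (b -> d)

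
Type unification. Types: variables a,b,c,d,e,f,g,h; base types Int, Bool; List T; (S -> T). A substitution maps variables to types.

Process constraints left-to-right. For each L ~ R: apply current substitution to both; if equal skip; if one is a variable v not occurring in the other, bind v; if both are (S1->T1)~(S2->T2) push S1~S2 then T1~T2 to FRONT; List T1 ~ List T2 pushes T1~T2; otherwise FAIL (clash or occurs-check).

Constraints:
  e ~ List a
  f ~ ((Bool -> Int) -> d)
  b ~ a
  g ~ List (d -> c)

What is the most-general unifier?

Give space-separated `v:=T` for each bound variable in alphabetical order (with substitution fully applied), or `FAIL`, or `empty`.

step 1: unify e ~ List a  [subst: {-} | 3 pending]
  bind e := List a
step 2: unify f ~ ((Bool -> Int) -> d)  [subst: {e:=List a} | 2 pending]
  bind f := ((Bool -> Int) -> d)
step 3: unify b ~ a  [subst: {e:=List a, f:=((Bool -> Int) -> d)} | 1 pending]
  bind b := a
step 4: unify g ~ List (d -> c)  [subst: {e:=List a, f:=((Bool -> Int) -> d), b:=a} | 0 pending]
  bind g := List (d -> c)

Answer: b:=a e:=List a f:=((Bool -> Int) -> d) g:=List (d -> c)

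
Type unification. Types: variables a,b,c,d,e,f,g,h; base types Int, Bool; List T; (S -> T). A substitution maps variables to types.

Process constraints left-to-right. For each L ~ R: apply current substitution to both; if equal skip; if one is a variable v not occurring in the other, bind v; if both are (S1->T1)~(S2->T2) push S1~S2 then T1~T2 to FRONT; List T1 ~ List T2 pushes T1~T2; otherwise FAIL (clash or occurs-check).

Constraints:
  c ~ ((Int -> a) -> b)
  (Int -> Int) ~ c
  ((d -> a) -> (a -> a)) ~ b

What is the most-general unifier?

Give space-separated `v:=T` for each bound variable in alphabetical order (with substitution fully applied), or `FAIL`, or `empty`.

Answer: FAIL

Derivation:
step 1: unify c ~ ((Int -> a) -> b)  [subst: {-} | 2 pending]
  bind c := ((Int -> a) -> b)
step 2: unify (Int -> Int) ~ ((Int -> a) -> b)  [subst: {c:=((Int -> a) -> b)} | 1 pending]
  -> decompose arrow: push Int~(Int -> a), Int~b
step 3: unify Int ~ (Int -> a)  [subst: {c:=((Int -> a) -> b)} | 2 pending]
  clash: Int vs (Int -> a)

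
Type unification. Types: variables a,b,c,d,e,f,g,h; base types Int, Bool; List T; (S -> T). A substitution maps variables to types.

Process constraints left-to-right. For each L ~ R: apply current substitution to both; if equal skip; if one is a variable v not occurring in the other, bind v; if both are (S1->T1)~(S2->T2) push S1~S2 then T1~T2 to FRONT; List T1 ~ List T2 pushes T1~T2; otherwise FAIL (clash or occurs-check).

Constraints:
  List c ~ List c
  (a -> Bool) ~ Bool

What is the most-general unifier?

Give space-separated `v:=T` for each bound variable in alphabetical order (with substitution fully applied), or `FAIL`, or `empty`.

Answer: FAIL

Derivation:
step 1: unify List c ~ List c  [subst: {-} | 1 pending]
  -> identical, skip
step 2: unify (a -> Bool) ~ Bool  [subst: {-} | 0 pending]
  clash: (a -> Bool) vs Bool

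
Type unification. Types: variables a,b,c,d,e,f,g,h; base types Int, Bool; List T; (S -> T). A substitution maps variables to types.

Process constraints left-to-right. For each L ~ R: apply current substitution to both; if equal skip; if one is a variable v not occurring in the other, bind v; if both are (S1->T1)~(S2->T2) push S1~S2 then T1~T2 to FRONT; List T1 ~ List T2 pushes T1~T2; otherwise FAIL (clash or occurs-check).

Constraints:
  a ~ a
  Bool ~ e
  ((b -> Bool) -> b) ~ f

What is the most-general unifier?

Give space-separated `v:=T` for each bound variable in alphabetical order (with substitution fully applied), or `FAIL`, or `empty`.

step 1: unify a ~ a  [subst: {-} | 2 pending]
  -> identical, skip
step 2: unify Bool ~ e  [subst: {-} | 1 pending]
  bind e := Bool
step 3: unify ((b -> Bool) -> b) ~ f  [subst: {e:=Bool} | 0 pending]
  bind f := ((b -> Bool) -> b)

Answer: e:=Bool f:=((b -> Bool) -> b)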